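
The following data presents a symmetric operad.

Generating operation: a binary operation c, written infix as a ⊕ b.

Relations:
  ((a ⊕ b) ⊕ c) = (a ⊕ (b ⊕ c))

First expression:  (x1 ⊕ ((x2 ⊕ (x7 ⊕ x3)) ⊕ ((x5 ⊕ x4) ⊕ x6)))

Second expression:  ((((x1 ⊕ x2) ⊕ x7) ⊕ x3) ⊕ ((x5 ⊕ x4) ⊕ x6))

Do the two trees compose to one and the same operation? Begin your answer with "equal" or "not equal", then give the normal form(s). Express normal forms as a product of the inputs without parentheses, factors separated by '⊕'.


Reducing the first expression gives x1 ⊕ x2 ⊕ x7 ⊕ x3 ⊕ x5 ⊕ x4 ⊕ x6
Reducing the second expression gives x1 ⊕ x2 ⊕ x7 ⊕ x3 ⊕ x5 ⊕ x4 ⊕ x6
Same normal form: equal.

equal; the common form is x1 ⊕ x2 ⊕ x7 ⊕ x3 ⊕ x5 ⊕ x4 ⊕ x6


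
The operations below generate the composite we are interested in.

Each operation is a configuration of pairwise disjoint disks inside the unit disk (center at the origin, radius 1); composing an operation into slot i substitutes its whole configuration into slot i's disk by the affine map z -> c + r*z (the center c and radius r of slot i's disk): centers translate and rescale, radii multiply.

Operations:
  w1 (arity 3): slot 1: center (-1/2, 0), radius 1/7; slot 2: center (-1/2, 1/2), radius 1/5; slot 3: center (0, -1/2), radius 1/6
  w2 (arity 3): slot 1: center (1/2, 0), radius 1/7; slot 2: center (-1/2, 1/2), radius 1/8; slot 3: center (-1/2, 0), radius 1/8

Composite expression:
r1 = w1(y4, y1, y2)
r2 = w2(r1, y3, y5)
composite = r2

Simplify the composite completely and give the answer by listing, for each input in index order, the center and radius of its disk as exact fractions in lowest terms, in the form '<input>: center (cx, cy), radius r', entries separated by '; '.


y1: center (3/7, 1/14), radius 1/35; y2: center (1/2, -1/14), radius 1/42; y3: center (-1/2, 1/2), radius 1/8; y4: center (3/7, 0), radius 1/49; y5: center (-1/2, 0), radius 1/8

Follow each y-input down from w2: c' goes to c + r*c', radius to r*r'.
y4 passes through 2 substitutions, ending at center (3/7, 0), radius 1/49
y1 passes through 2 substitutions, ending at center (3/7, 1/14), radius 1/35
y2 passes through 2 substitutions, ending at center (1/2, -1/14), radius 1/42
y3 passes through 1 substitution, ending at center (-1/2, 1/2), radius 1/8
y5 passes through 1 substitution, ending at center (-1/2, 0), radius 1/8


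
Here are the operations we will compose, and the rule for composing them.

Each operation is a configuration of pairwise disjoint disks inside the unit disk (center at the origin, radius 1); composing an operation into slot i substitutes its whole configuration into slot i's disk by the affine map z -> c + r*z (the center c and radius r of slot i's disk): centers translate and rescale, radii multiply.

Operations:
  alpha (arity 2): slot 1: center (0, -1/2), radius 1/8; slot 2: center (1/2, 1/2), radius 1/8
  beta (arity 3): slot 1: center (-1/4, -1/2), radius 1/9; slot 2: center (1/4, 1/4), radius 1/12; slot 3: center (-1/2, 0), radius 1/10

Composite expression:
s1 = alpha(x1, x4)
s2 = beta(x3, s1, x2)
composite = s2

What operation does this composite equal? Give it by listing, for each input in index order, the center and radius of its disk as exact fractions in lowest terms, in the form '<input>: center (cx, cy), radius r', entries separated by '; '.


x1: center (1/4, 5/24), radius 1/96; x2: center (-1/2, 0), radius 1/10; x3: center (-1/4, -1/2), radius 1/9; x4: center (7/24, 7/24), radius 1/96

Below beta, radii multiply path by path; the x-disk centers shift.
x3: after 1 affine step, its disk has center (-1/4, -1/2), radius 1/9
x1: after 2 affine steps, its disk has center (1/4, 5/24), radius 1/96
x4: after 2 affine steps, its disk has center (7/24, 7/24), radius 1/96
x2: after 1 affine step, its disk has center (-1/2, 0), radius 1/10


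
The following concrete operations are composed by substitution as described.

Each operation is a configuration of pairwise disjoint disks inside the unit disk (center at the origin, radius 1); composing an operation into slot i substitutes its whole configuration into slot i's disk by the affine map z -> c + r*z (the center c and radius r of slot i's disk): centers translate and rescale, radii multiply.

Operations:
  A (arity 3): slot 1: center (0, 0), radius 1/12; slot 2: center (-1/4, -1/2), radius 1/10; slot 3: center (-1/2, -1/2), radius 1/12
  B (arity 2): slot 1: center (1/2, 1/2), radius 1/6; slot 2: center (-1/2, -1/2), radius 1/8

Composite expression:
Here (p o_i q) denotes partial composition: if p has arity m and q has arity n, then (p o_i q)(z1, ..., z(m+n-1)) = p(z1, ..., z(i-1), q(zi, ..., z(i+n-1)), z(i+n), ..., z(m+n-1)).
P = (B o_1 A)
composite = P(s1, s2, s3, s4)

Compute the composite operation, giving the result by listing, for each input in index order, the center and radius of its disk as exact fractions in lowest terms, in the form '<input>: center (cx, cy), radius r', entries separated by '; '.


Only the slot chain above each s matters under B; compose those maps.
s1 passes through 2 substitutions, ending at center (1/2, 1/2), radius 1/72
s2 passes through 2 substitutions, ending at center (11/24, 5/12), radius 1/60
s3 passes through 2 substitutions, ending at center (5/12, 5/12), radius 1/72
s4 passes through 1 substitution, ending at center (-1/2, -1/2), radius 1/8

s1: center (1/2, 1/2), radius 1/72; s2: center (11/24, 5/12), radius 1/60; s3: center (5/12, 5/12), radius 1/72; s4: center (-1/2, -1/2), radius 1/8


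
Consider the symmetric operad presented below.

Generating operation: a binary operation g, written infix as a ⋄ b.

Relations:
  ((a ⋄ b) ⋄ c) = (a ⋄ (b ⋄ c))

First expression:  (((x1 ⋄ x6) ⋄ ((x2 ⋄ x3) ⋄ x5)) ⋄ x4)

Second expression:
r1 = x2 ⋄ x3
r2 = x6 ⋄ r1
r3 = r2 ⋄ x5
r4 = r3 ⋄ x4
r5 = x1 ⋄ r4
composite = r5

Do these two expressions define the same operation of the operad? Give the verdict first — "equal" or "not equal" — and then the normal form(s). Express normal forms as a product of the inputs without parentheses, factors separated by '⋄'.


equal; the common form is x1 ⋄ x6 ⋄ x2 ⋄ x3 ⋄ x5 ⋄ x4

The first composite normalizes to x1 ⋄ x6 ⋄ x2 ⋄ x3 ⋄ x5 ⋄ x4
The second composite normalizes to x1 ⋄ x6 ⋄ x2 ⋄ x3 ⋄ x5 ⋄ x4
Identical normal forms: equal.


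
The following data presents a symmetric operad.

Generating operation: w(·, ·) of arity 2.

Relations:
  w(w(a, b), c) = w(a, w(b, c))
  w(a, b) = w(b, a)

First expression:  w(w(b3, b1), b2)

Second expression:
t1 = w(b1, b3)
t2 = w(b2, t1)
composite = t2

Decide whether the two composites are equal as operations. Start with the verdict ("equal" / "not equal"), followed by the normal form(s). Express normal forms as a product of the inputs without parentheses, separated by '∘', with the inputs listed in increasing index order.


The first composite normalizes to b1 ∘ b2 ∘ b3
The second composite normalizes to b1 ∘ b2 ∘ b3
One common form — equal.

equal; the common form is b1 ∘ b2 ∘ b3


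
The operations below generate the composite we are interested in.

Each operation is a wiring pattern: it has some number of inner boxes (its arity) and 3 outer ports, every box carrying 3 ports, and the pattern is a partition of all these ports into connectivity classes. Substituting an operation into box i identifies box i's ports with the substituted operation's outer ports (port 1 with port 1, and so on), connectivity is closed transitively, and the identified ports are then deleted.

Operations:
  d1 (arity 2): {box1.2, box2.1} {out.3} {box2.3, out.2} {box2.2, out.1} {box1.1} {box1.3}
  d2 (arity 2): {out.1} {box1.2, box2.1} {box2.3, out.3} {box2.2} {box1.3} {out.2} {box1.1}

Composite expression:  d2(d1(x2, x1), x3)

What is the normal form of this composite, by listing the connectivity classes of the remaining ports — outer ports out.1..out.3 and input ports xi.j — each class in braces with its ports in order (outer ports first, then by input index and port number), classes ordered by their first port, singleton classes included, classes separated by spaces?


Substituting into d2 glues patterns; closure does the rest.
composing d1 on (x2, x1), with out.j its own outer ports: {out.1, x1.2} {out.2, x1.3} {out.3} {x1.1, x2.2} {x2.1} {x2.3}
composing d2 on (x2, x1, x3), with out.j its own outer ports: {out.1} {out.2} {out.3, x3.3} {x1.1, x2.2} {x1.2} {x1.3, x3.1} {x2.1} {x2.3} {x3.2}

{out.1} {out.2} {out.3, x3.3} {x1.1, x2.2} {x1.2} {x1.3, x3.1} {x2.1} {x2.3} {x3.2}


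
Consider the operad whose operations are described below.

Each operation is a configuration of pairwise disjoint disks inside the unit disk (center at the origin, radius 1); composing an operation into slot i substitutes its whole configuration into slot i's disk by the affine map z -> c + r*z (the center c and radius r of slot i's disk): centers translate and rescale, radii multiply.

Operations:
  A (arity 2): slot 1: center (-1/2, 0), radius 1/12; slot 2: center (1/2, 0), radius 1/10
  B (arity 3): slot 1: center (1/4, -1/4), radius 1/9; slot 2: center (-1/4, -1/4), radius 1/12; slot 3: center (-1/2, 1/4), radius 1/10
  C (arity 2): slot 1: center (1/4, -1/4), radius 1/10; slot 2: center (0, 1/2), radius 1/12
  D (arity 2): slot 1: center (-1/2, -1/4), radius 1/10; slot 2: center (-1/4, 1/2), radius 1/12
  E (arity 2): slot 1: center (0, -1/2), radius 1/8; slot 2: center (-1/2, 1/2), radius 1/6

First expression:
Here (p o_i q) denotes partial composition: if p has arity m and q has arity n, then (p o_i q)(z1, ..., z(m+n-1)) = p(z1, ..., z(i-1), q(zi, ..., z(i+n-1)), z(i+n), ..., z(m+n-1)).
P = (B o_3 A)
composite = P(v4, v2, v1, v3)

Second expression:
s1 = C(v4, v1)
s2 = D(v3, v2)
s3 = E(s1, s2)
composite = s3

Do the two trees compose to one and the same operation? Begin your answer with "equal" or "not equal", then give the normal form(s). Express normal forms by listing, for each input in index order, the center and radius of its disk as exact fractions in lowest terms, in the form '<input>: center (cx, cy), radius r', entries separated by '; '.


The first composite normalizes to v1: center (-11/20, 1/4), radius 1/120; v2: center (-1/4, -1/4), radius 1/12; v3: center (-9/20, 1/4), radius 1/100; v4: center (1/4, -1/4), radius 1/9
The second composite normalizes to v1: center (0, -7/16), radius 1/96; v2: center (-13/24, 7/12), radius 1/72; v3: center (-7/12, 11/24), radius 1/60; v4: center (1/32, -17/32), radius 1/80
Distinct normal forms: not equal.

not equal: they reduce to v1: center (-11/20, 1/4), radius 1/120; v2: center (-1/4, -1/4), radius 1/12; v3: center (-9/20, 1/4), radius 1/100; v4: center (1/4, -1/4), radius 1/9 and v1: center (0, -7/16), radius 1/96; v2: center (-13/24, 7/12), radius 1/72; v3: center (-7/12, 11/24), radius 1/60; v4: center (1/32, -17/32), radius 1/80


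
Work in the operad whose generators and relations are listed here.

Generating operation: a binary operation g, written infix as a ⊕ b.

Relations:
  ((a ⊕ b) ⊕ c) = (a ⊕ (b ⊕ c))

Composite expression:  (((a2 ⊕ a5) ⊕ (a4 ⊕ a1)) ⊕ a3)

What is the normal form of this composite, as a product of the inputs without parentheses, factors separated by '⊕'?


Every regrouping of g is equal, so read the a-inputs in written order.
(a2 ⊕ a5) reduces to a2 ⊕ a5
(a4 ⊕ a1) reduces to a4 ⊕ a1
((a2 ⊕ a5) ⊕ (a4 ⊕ a1)) reduces to a2 ⊕ a5 ⊕ a4 ⊕ a1
(((a2 ⊕ a5) ⊕ (a4 ⊕ a1)) ⊕ a3) reduces to a2 ⊕ a5 ⊕ a4 ⊕ a1 ⊕ a3

a2 ⊕ a5 ⊕ a4 ⊕ a1 ⊕ a3


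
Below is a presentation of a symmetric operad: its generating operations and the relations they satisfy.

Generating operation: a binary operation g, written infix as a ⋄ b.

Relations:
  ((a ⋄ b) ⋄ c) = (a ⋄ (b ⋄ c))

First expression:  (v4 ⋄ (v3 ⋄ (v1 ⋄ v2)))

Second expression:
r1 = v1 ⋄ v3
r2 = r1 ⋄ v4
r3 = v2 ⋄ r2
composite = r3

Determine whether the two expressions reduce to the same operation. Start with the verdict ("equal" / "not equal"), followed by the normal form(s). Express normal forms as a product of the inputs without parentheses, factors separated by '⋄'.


The first composite normalizes to v4 ⋄ v3 ⋄ v1 ⋄ v2
The second composite normalizes to v2 ⋄ v1 ⋄ v3 ⋄ v4
They disagree, so not equal.

not equal; first: v4 ⋄ v3 ⋄ v1 ⋄ v2; second: v2 ⋄ v1 ⋄ v3 ⋄ v4


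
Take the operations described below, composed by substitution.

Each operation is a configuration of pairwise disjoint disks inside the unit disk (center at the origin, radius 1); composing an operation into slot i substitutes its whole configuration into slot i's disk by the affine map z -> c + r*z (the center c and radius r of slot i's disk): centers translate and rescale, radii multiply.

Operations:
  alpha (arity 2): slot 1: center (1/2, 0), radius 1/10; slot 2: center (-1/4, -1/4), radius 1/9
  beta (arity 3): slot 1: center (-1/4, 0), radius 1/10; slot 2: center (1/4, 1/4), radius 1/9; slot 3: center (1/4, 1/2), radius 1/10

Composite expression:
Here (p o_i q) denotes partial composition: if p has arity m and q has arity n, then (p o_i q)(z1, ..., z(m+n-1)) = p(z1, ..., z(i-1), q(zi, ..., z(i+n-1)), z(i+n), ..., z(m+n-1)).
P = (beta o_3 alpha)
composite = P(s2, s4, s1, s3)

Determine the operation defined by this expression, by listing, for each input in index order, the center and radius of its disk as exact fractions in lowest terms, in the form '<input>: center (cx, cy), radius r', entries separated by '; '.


Each s-disk chains the slot maps above it in beta; radii multiply.
tracing s2 down its 1-map path: center (-1/4, 0), radius 1/10
tracing s4 down its 1-map path: center (1/4, 1/4), radius 1/9
tracing s1 down its 2-map path: center (3/10, 1/2), radius 1/100
tracing s3 down its 2-map path: center (9/40, 19/40), radius 1/90

s1: center (3/10, 1/2), radius 1/100; s2: center (-1/4, 0), radius 1/10; s3: center (9/40, 19/40), radius 1/90; s4: center (1/4, 1/4), radius 1/9


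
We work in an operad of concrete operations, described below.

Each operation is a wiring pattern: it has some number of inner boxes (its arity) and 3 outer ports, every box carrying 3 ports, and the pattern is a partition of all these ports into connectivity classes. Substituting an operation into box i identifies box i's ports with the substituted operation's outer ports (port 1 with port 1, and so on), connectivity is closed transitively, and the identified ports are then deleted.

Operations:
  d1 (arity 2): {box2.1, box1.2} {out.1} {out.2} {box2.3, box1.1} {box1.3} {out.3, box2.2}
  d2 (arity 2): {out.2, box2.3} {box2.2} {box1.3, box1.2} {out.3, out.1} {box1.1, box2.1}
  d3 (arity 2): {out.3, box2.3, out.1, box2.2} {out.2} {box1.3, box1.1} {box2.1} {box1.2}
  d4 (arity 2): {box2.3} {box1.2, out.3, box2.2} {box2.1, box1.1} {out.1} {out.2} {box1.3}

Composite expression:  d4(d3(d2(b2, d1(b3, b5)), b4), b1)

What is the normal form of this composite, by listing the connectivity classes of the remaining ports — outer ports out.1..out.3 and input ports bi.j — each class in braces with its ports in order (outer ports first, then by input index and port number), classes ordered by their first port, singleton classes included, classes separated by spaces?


Connectivity passes through glued d4-boundaries; trace each wire chain.
after d1, the pattern on (b3, b5) reads {out.1} {out.2} {out.3, b5.2} {b3.1, b5.3} {b3.2, b5.1} {b3.3} (out.j = its outer ports)
after d2, the pattern on (b2, b3, b5) reads {out.1, out.3} {out.2, b5.2} {b2.1} {b2.2, b2.3} {b3.1, b5.3} {b3.2, b5.1} {b3.3} (out.j = its outer ports)
after d3, the pattern on (b2, b3, b5, b4) reads {out.1, out.3, b4.2, b4.3} {out.2} {b2.1} {b2.2, b2.3} {b3.1, b5.3} {b3.2, b5.1} {b3.3} {b4.1} {b5.2} (out.j = its outer ports)
after d4, the pattern on (b2, b3, b5, b4, b1) reads {out.1} {out.2} {out.3, b1.2} {b1.1, b4.2, b4.3} {b1.3} {b2.1} {b2.2, b2.3} {b3.1, b5.3} {b3.2, b5.1} {b3.3} {b4.1} {b5.2} (out.j = its outer ports)

{out.1} {out.2} {out.3, b1.2} {b1.1, b4.2, b4.3} {b1.3} {b2.1} {b2.2, b2.3} {b3.1, b5.3} {b3.2, b5.1} {b3.3} {b4.1} {b5.2}


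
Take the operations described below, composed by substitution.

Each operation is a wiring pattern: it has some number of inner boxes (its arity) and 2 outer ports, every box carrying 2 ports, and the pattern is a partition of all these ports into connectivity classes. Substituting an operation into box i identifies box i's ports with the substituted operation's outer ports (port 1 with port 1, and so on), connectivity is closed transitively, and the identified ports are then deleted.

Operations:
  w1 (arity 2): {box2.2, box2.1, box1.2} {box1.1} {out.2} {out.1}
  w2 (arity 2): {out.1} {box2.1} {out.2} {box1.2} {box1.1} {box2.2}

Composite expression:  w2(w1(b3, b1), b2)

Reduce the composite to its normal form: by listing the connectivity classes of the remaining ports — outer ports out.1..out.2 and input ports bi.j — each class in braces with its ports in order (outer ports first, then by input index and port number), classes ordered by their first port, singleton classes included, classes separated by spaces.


{out.1} {out.2} {b1.1, b1.2, b3.2} {b2.1} {b2.2} {b3.1}

Treat the ports identified at w2 as solder joints: merge, then drop.
stage w1: inputs (b3, b1), connectivity {out.1} {out.2} {b1.1, b1.2, b3.2} {b3.1}, out.j its boundary
stage w2: inputs (b3, b1, b2), connectivity {out.1} {out.2} {b1.1, b1.2, b3.2} {b2.1} {b2.2} {b3.1}, out.j its boundary


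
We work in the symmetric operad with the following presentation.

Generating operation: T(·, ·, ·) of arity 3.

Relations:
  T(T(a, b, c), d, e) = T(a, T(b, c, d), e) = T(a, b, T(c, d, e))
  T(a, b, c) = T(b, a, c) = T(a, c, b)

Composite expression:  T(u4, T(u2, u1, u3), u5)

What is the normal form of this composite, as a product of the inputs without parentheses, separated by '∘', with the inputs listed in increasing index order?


u1 ∘ u2 ∘ u3 ∘ u4 ∘ u5

Both nesting and order wash out for T; what remains is which u's occur.
T(u2, u1, u3) collapses to u2 ∘ u1 ∘ u3
T(u4, T(u2, u1, u3), u5) collapses to u4 ∘ u2 ∘ u1 ∘ u3 ∘ u5
commutativity sorts the factors: u1 ∘ u2 ∘ u3 ∘ u4 ∘ u5


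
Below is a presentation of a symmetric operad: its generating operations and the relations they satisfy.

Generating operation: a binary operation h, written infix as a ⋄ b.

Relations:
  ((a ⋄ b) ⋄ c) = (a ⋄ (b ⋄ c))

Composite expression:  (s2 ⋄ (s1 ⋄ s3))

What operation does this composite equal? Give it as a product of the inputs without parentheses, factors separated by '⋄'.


s2 ⋄ s1 ⋄ s3

Every regrouping of h is equal, so read the s-inputs in written order.
(s1 ⋄ s3) spells out as s1 ⋄ s3
(s2 ⋄ (s1 ⋄ s3)) spells out as s2 ⋄ s1 ⋄ s3


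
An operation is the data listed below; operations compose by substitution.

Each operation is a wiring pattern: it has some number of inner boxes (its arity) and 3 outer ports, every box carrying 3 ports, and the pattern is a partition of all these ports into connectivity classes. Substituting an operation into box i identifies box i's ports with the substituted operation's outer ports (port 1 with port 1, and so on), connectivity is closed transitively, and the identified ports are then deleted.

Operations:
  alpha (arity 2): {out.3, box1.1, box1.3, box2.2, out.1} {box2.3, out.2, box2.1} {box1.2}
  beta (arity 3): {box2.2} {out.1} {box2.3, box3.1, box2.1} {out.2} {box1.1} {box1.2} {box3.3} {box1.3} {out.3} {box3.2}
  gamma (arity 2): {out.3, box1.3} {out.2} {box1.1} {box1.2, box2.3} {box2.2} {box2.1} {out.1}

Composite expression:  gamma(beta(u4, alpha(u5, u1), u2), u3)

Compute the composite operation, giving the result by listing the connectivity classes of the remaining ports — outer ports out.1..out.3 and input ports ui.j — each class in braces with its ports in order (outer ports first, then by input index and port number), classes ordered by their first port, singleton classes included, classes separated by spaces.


After gluing at gamma, chains via deleted ports link the u-ports.
the subtree at alpha composes to {out.1, out.3, u1.2, u5.1, u5.3} {out.2, u1.1, u1.3} {u5.2} on (u5, u1); out.j = own outer ports
the subtree at beta composes to {out.1} {out.2} {out.3} {u1.1, u1.3} {u1.2, u2.1, u5.1, u5.3} {u2.2} {u2.3} {u4.1} {u4.2} {u4.3} {u5.2} on (u4, u5, u1, u2); out.j = own outer ports
the subtree at gamma composes to {out.1} {out.2} {out.3} {u1.1, u1.3} {u1.2, u2.1, u5.1, u5.3} {u2.2} {u2.3} {u3.1} {u3.2} {u3.3} {u4.1} {u4.2} {u4.3} {u5.2} on (u4, u5, u1, u2, u3); out.j = own outer ports

{out.1} {out.2} {out.3} {u1.1, u1.3} {u1.2, u2.1, u5.1, u5.3} {u2.2} {u2.3} {u3.1} {u3.2} {u3.3} {u4.1} {u4.2} {u4.3} {u5.2}


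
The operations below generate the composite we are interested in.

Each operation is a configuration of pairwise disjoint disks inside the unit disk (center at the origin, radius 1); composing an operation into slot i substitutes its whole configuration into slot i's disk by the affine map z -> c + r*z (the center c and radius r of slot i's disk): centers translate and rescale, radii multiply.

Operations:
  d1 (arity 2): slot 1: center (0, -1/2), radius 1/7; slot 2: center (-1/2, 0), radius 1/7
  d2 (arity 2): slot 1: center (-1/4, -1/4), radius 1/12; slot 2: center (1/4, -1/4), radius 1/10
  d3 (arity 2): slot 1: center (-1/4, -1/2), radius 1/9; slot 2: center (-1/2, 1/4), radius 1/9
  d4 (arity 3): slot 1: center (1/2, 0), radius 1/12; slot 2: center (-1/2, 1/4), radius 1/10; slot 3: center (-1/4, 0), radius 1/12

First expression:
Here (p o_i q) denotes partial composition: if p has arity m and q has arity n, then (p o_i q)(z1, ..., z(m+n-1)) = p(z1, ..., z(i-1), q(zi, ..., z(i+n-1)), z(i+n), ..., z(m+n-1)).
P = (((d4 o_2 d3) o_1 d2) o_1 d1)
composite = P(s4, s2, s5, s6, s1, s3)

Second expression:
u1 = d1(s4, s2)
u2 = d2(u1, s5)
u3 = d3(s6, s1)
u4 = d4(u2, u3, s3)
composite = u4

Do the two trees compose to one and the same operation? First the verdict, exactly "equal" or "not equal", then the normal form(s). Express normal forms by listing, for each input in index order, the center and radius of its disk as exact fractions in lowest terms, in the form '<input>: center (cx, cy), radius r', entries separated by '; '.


The first composite normalizes to s1: center (-11/20, 11/40), radius 1/90; s2: center (137/288, -1/48), radius 1/1008; s3: center (-1/4, 0), radius 1/12; s4: center (23/48, -7/288), radius 1/1008; s5: center (25/48, -1/48), radius 1/120; s6: center (-21/40, 1/5), radius 1/90
The second composite normalizes to s1: center (-11/20, 11/40), radius 1/90; s2: center (137/288, -1/48), radius 1/1008; s3: center (-1/4, 0), radius 1/12; s4: center (23/48, -7/288), radius 1/1008; s5: center (25/48, -1/48), radius 1/120; s6: center (-21/40, 1/5), radius 1/90
The normal forms match — equal.

equal — both sides give s1: center (-11/20, 11/40), radius 1/90; s2: center (137/288, -1/48), radius 1/1008; s3: center (-1/4, 0), radius 1/12; s4: center (23/48, -7/288), radius 1/1008; s5: center (25/48, -1/48), radius 1/120; s6: center (-21/40, 1/5), radius 1/90


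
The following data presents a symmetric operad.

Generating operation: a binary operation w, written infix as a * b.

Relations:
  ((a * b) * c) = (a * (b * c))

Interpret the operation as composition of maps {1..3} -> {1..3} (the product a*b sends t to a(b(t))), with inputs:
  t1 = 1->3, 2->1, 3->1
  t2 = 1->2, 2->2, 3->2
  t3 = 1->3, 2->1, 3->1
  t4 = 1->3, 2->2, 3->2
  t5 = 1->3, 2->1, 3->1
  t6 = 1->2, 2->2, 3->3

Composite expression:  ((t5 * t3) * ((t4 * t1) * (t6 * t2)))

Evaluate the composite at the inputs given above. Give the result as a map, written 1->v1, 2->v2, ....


(t5 * t3) = 1->1, 2->3, 3->3
(t4 * t1) = 1->2, 2->3, 3->3
(t6 * t2) = 1->2, 2->2, 3->2
((t4 * t1) * (t6 * t2)) = 1->3, 2->3, 3->3
((t5 * t3) * ((t4 * t1) * (t6 * t2))) = 1->3, 2->3, 3->3

1->3, 2->3, 3->3


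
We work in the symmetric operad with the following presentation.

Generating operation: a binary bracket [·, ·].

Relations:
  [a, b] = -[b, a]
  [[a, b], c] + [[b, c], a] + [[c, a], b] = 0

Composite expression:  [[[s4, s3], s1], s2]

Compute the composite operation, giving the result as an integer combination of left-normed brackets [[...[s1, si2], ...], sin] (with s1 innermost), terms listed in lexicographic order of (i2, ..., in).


[[[s1, s3], s4], s2] - [[[s1, s4], s3], s2]

Skip Jacobi rewriting: expand, keep s1-initial words, read off terms.
Composite bracket: [[[s4, s3], s1], s2]
Full expansion: 8 signed words from ab - ba (2^3 = 8).
Words beginning with s1 determine it all:
  from s1s3s4s2, sign +1: term +[[[s1, s3], s4], s2]
  from s1s4s3s2, sign -1: term -[[[s1, s4], s3], s2]


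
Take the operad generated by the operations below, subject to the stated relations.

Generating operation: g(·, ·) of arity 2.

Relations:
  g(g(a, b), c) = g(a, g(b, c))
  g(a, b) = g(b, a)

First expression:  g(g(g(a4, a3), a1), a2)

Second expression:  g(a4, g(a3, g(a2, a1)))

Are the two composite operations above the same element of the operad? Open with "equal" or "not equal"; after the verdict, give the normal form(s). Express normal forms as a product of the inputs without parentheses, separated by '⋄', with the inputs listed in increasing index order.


equal — both sides give a1 ⋄ a2 ⋄ a3 ⋄ a4


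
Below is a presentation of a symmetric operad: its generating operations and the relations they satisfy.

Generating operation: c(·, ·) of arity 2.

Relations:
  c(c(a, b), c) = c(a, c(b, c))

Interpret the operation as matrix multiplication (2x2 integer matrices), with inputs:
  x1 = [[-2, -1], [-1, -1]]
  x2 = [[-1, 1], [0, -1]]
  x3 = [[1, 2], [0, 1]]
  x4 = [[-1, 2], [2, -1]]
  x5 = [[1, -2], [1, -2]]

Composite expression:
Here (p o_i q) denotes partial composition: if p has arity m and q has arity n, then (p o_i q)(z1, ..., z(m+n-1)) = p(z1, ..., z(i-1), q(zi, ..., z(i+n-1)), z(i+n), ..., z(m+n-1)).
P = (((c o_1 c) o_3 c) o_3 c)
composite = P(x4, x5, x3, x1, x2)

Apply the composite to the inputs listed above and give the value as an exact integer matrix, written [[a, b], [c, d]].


[[2, -1], [2, -1]]

c(x4, x5) = [[1, -2], [1, -2]]
c(x3, x1) = [[-4, -3], [-1, -1]]
c(c(x3, x1), x2) = [[4, -1], [1, 0]]
c(c(x4, x5), c(c(x3, x1), x2)) = [[2, -1], [2, -1]]


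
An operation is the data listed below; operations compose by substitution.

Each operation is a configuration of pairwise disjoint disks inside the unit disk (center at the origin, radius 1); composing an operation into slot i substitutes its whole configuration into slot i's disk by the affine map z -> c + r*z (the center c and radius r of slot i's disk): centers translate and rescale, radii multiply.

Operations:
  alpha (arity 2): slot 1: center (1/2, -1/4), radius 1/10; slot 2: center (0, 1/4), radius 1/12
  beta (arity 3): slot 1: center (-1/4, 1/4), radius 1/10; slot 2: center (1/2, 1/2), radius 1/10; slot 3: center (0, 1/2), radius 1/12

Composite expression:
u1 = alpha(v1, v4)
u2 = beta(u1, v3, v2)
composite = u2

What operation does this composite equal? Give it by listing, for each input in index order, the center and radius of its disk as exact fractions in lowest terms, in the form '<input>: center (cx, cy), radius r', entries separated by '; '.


Affine substitution under beta: radii multiply and v-centers shift.
v1 passes through 2 substitutions, ending at center (-1/5, 9/40), radius 1/100
v4 passes through 2 substitutions, ending at center (-1/4, 11/40), radius 1/120
v3 passes through 1 substitution, ending at center (1/2, 1/2), radius 1/10
v2 passes through 1 substitution, ending at center (0, 1/2), radius 1/12

v1: center (-1/5, 9/40), radius 1/100; v2: center (0, 1/2), radius 1/12; v3: center (1/2, 1/2), radius 1/10; v4: center (-1/4, 11/40), radius 1/120


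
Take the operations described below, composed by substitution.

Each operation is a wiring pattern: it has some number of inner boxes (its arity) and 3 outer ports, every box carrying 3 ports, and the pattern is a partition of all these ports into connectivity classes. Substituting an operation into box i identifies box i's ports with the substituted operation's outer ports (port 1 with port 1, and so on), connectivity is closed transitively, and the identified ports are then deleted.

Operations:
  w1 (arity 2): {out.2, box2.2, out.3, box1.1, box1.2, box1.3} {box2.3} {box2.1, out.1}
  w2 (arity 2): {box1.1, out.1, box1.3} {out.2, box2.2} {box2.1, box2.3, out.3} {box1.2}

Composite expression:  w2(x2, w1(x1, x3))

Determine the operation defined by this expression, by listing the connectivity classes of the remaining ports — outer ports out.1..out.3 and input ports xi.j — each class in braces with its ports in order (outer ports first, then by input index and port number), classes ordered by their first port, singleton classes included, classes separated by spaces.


{out.1, x2.1, x2.3} {out.2, out.3, x1.1, x1.2, x1.3, x3.1, x3.2} {x2.2} {x3.3}

Reachability decides: close wires over w2-identified ports.
the subtree at w1 composes to {out.1, x3.1} {out.2, out.3, x1.1, x1.2, x1.3, x3.2} {x3.3} on (x1, x3); out.j = own outer ports
the subtree at w2 composes to {out.1, x2.1, x2.3} {out.2, out.3, x1.1, x1.2, x1.3, x3.1, x3.2} {x2.2} {x3.3} on (x2, x1, x3); out.j = own outer ports


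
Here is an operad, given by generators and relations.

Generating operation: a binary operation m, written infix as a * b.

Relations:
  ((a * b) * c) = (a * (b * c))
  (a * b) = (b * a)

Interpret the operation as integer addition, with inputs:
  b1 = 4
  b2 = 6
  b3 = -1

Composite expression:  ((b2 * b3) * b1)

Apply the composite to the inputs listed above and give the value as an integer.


9

(b2 * b3) = 5
((b2 * b3) * b1) = 9


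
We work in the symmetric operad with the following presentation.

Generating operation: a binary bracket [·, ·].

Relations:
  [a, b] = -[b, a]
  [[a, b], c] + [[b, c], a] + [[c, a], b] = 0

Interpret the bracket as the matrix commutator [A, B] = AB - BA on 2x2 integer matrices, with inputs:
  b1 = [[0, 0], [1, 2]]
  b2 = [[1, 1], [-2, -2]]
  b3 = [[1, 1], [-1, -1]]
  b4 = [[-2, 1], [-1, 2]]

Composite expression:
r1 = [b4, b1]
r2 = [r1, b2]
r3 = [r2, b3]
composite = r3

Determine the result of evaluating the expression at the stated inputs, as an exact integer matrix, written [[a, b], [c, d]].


[b4, b1] = [[1, 2], [6, -1]]
[[b4, b1], b2] = [[-10, -4], [22, 10]]
[[[b4, b1], b2], b3] = [[-18, -12], [24, 18]]

[[-18, -12], [24, 18]]


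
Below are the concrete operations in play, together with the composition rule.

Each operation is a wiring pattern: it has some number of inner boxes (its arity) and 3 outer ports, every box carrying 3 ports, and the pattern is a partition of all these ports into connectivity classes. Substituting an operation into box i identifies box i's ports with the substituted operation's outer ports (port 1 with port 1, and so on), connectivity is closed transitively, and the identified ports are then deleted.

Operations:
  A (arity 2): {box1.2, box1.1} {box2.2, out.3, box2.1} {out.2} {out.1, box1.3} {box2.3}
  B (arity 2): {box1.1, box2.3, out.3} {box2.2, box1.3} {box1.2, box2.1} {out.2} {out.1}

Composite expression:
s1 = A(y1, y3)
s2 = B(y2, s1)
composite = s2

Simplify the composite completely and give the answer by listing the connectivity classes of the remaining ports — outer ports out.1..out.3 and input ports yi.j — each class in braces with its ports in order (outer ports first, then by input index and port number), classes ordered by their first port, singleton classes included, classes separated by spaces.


{out.1} {out.2} {out.3, y2.1, y3.1, y3.2} {y1.1, y1.2} {y1.3, y2.2} {y2.3} {y3.3}

Treat the ports identified at B as solder joints: merge, then drop.
after A, the pattern on (y1, y3) reads {out.1, y1.3} {out.2} {out.3, y3.1, y3.2} {y1.1, y1.2} {y3.3} (out.j = its outer ports)
after B, the pattern on (y2, y1, y3) reads {out.1} {out.2} {out.3, y2.1, y3.1, y3.2} {y1.1, y1.2} {y1.3, y2.2} {y2.3} {y3.3} (out.j = its outer ports)


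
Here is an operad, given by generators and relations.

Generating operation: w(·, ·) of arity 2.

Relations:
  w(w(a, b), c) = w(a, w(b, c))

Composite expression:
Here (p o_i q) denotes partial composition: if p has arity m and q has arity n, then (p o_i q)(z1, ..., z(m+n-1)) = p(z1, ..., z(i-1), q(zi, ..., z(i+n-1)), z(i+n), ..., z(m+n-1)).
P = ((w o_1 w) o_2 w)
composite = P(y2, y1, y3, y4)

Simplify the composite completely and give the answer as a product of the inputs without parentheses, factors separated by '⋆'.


y2 ⋆ y1 ⋆ y3 ⋆ y4

Key point: w is associative — brackets drop, the y-order remains.
w(y1, y3) linearizes to y1 ⋆ y3
w(y2, w(y1, y3)) linearizes to y2 ⋆ y1 ⋆ y3
w(w(y2, w(y1, y3)), y4) linearizes to y2 ⋆ y1 ⋆ y3 ⋆ y4


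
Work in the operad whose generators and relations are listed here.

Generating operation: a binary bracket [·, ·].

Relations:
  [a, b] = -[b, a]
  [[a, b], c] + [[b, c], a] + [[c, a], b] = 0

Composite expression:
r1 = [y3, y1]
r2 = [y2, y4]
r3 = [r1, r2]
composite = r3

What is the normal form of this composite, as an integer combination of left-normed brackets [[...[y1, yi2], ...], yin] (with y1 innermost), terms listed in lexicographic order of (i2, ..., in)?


-[[[y1, y3], y2], y4] + [[[y1, y3], y4], y2]

Left-normed coefficients sit on the y1-initial expansion words.
Composite bracket: [[y3, y1], [y2, y4]]
Under [a, b] = ab - ba we get 8 signed associative words (2^3 = 8).
Coefficients come from the y1-initial words:
  word y1y3y2y4 has sign -1, contributing -[[[y1, y3], y2], y4]
  word y1y3y4y2 has sign +1, contributing +[[[y1, y3], y4], y2]


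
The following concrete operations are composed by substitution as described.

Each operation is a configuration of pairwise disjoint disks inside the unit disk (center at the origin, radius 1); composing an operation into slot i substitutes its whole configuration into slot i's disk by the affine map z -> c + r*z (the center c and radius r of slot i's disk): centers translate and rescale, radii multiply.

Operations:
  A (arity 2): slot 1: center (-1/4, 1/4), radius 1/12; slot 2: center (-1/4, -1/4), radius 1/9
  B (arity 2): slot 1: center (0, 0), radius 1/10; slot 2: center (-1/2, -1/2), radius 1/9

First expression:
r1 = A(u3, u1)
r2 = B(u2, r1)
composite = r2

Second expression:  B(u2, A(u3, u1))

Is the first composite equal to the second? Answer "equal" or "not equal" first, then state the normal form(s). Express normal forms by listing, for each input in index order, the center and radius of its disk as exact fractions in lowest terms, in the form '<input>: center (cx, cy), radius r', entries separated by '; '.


equal — both sides give u1: center (-19/36, -19/36), radius 1/81; u2: center (0, 0), radius 1/10; u3: center (-19/36, -17/36), radius 1/108

The first expression, normalized: u1: center (-19/36, -19/36), radius 1/81; u2: center (0, 0), radius 1/10; u3: center (-19/36, -17/36), radius 1/108
The second expression, normalized: u1: center (-19/36, -19/36), radius 1/81; u2: center (0, 0), radius 1/10; u3: center (-19/36, -17/36), radius 1/108
Both agree, so they are equal.


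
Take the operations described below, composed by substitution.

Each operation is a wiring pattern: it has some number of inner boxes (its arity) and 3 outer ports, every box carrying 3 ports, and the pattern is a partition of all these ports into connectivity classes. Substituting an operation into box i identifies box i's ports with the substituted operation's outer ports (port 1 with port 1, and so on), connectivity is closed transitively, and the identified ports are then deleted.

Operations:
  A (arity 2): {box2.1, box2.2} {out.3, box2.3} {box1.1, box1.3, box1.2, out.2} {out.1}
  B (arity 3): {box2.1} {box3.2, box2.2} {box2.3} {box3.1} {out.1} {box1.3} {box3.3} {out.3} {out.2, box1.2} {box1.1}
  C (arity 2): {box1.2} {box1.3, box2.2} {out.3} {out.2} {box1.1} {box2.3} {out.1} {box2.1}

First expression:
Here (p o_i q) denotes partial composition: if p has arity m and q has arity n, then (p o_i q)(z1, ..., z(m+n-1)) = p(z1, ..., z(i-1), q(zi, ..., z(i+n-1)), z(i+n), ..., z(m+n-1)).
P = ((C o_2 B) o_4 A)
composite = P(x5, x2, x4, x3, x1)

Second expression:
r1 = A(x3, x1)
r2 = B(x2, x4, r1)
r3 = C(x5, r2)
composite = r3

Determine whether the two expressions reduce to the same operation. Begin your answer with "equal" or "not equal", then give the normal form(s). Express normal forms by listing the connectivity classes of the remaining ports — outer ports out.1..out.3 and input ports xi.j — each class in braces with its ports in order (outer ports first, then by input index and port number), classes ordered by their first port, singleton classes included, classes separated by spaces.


The first composite normalizes to {out.1} {out.2} {out.3} {x1.1, x1.2} {x1.3} {x2.1} {x2.2, x5.3} {x2.3} {x3.1, x3.2, x3.3, x4.2} {x4.1} {x4.3} {x5.1} {x5.2}
The second composite normalizes to {out.1} {out.2} {out.3} {x1.1, x1.2} {x1.3} {x2.1} {x2.2, x5.3} {x2.3} {x3.1, x3.2, x3.3, x4.2} {x4.1} {x4.3} {x5.1} {x5.2}
One common form — equal.

equal; the common form is {out.1} {out.2} {out.3} {x1.1, x1.2} {x1.3} {x2.1} {x2.2, x5.3} {x2.3} {x3.1, x3.2, x3.3, x4.2} {x4.1} {x4.3} {x5.1} {x5.2}


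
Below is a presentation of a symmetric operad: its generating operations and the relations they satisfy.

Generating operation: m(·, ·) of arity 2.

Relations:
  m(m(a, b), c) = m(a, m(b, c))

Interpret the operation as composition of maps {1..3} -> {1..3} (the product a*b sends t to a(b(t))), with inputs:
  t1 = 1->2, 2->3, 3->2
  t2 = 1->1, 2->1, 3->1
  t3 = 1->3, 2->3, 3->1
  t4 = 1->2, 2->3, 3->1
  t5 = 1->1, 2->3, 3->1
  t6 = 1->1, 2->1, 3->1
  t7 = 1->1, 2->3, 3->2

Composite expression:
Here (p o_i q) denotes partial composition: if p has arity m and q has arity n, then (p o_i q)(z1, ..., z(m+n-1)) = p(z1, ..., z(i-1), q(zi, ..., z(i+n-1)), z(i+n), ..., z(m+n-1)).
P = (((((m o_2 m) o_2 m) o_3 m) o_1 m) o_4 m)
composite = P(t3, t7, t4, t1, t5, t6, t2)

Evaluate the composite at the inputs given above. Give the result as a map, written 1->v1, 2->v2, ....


1->3, 2->3, 3->3

m(t3, t7) = 1->3, 2->1, 3->3
m(t1, t5) = 1->2, 2->2, 3->2
m(m(t1, t5), t6) = 1->2, 2->2, 3->2
m(t4, m(m(t1, t5), t6)) = 1->3, 2->3, 3->3
m(m(t4, m(m(t1, t5), t6)), t2) = 1->3, 2->3, 3->3
m(m(t3, t7), m(m(t4, m(m(t1, t5), t6)), t2)) = 1->3, 2->3, 3->3


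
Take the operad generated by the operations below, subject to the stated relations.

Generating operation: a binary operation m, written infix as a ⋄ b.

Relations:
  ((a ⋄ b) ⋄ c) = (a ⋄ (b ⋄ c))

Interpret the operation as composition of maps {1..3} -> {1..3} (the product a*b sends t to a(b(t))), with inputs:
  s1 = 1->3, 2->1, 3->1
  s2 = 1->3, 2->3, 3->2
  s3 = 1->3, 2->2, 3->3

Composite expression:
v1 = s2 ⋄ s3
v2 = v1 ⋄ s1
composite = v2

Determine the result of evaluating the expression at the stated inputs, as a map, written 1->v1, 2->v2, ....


(s2 ⋄ s3) = 1->2, 2->3, 3->2
((s2 ⋄ s3) ⋄ s1) = 1->2, 2->2, 3->2

1->2, 2->2, 3->2


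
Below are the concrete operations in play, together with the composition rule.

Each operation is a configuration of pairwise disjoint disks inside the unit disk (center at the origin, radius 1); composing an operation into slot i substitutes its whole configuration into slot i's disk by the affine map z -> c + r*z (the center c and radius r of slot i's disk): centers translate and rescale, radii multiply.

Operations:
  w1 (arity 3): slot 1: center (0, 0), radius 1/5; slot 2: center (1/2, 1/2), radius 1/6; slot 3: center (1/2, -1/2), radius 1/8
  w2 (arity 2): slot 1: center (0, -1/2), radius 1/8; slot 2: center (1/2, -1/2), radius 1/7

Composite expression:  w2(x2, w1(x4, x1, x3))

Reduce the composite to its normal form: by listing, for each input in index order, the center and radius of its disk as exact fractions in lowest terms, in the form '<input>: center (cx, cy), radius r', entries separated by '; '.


x1: center (4/7, -3/7), radius 1/42; x2: center (0, -1/2), radius 1/8; x3: center (4/7, -4/7), radius 1/56; x4: center (1/2, -1/2), radius 1/35

Affine substitution under w2: radii multiply and x-centers shift.
tracing x2 down its 1-map path: center (0, -1/2), radius 1/8
tracing x4 down its 2-map path: center (1/2, -1/2), radius 1/35
tracing x1 down its 2-map path: center (4/7, -3/7), radius 1/42
tracing x3 down its 2-map path: center (4/7, -4/7), radius 1/56
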